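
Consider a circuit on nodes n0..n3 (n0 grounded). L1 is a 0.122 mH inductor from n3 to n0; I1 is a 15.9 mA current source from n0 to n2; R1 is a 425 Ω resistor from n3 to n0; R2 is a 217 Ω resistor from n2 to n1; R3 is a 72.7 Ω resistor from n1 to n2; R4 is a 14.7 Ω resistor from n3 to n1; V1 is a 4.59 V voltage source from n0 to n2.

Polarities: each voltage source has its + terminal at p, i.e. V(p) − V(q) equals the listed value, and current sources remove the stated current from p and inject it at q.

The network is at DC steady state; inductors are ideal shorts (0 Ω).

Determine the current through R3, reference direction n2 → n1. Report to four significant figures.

Apply KCL at each of the 3 non-ground nodes and solve the resulting linear system.
Node n1: branches {R2, R3, R4} → V_1 = -0.9757
Node n2: branches {I1, R2, R3, V1} → V_2 = -4.590
Node n3: branches {L1, R1, R4} → V_3 = 0.000
Source currents: i(L1)=-0.06637, i(V1)=-0.08227

-0.04972 A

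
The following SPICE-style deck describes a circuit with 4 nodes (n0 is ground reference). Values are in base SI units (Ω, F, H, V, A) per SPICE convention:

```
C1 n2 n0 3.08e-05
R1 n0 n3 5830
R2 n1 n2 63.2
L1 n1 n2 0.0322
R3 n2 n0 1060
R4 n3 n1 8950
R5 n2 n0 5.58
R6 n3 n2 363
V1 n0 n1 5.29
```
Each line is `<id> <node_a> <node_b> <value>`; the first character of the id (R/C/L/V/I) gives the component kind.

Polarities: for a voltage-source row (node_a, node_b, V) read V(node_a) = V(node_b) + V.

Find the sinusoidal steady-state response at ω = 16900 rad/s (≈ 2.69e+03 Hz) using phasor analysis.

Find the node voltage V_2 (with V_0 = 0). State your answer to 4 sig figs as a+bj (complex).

Element admittances at ω=16900 rad/s:
  Y(C1) = 0.000+0.5205j S between n2,n0
  Y(R1) = 0.0001715+0.000j S between n0,n3
  Y(R2) = 0.01582+0.000j S between n1,n2
  Y(L1) = 0.000-0.001838j S between n1,n2
  Y(R3) = 0.0009434+0.000j S between n2,n0
  Y(R4) = 0.0001117+0.000j S between n3,n1
  Y(R5) = 0.1792+0.000j S between n2,n0
  Y(R6) = 0.002755+0.000j S between n3,n2
  V1: constraint V(n0)−V(n1) = 5.29
Assemble and solve the 4×4 MNA system:
  V(n1)=-5.290+0.000j  V(n2)=-0.03736+0.1483j  V(n3)=-0.2284+0.1345j
  i(V1)=-0.08395+0.007291j

-0.03736+0.1483j V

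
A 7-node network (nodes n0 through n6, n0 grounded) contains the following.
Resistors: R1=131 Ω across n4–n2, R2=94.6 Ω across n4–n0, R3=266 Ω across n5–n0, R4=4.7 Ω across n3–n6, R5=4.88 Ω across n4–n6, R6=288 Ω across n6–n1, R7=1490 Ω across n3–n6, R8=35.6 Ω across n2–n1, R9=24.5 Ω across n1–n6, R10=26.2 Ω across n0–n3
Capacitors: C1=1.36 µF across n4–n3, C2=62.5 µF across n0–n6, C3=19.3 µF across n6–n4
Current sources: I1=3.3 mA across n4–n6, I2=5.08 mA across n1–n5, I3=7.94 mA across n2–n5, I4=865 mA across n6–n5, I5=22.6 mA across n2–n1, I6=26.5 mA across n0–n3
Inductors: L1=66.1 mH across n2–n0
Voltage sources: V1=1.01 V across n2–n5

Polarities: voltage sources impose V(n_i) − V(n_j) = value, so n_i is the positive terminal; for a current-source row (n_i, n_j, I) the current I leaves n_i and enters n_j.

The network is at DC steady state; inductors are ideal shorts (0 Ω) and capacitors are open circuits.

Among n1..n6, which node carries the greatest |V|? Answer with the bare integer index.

MNA unknowns: 6 node voltages V₁..V_6 plus 2 source currents (L1, V1)
R1: Y=0.007634 on G[4,2]
C1: Y=0.000 on G[4,3]
R2: Y=0.01057 on G[4,0]
R3: Y=0.003759 on G[5,0]
R4: Y=0.2128 on G[3,6]
R5: Y=0.2049 on G[4,6]
I1: z[4]−=0.0033, z[6]+=0.0033
I2: z[1]−=0.00508, z[5]+=0.00508
C2: Y=0.000 on G[0,6]
R6: Y=0.003472 on G[6,1]
C3: Y=0.000 on G[6,4]
I3: z[2]−=0.00794, z[5]+=0.00794
R7: Y=0.0006711 on G[3,6]
I4: z[6]−=0.865, z[5]+=0.865
R8: Y=0.02809 on G[2,1]
R9: Y=0.04082 on G[1,6]
L1: row V2−V0=0, i_L1 at 2,0
I5: z[2]−=0.0226, z[1]+=0.0226
R10: Y=0.03817 on G[0,3]
I6: z[0]−=0.0265, z[3]+=0.0265
V1: row V2−V5=1.01, i_V1 at 2,5
solve → V1=-7.434, V2=0.000, V3=-10.54, V4=-11.54, V5=-1.010, V6=-12.54
aux → i_L1=0.5544, i_V1=-0.8818

6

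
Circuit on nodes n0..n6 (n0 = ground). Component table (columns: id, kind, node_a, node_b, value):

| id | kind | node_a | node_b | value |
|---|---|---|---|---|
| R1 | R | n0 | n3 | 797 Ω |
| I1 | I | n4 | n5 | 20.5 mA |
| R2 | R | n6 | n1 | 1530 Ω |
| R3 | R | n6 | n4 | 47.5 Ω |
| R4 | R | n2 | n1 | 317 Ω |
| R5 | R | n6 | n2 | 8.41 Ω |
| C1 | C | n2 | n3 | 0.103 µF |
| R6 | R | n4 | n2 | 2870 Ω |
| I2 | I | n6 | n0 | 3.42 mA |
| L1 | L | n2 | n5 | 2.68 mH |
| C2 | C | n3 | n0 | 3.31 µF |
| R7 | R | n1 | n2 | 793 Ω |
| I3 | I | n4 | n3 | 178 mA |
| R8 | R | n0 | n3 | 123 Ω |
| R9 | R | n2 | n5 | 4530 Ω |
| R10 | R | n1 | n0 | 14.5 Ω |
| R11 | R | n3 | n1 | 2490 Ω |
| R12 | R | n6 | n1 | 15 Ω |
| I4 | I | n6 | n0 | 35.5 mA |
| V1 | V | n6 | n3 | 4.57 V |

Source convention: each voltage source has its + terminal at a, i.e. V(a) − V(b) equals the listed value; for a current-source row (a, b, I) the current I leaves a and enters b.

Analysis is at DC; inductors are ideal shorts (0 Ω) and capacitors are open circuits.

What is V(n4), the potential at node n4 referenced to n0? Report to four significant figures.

Apply KCL at each of the 6 non-ground nodes and solve the resulting linear system.
Node n1: branches {R2, R4, R7, R10, R11, R12} → V_1 = 0.04362
Node n2: branches {R4, R5, C1, R6, L1, R7, R9} → V_2 = 0.2399
Node n3: branches {R1, C1, C2, I3, R8, R11, V1} → V_3 = -4.468
Node n4: branches {I1, R3, R6, I3} → V_4 = -9.171
Node n5: branches {I1, L1, R9} → V_5 = 0.2399
Node n6: branches {R2, R3, R5, I2, R12, I4, V1} → V_6 = 0.1023
Source currents: i(L1)=-0.02050, i(V1)=-0.2217

-9.171 V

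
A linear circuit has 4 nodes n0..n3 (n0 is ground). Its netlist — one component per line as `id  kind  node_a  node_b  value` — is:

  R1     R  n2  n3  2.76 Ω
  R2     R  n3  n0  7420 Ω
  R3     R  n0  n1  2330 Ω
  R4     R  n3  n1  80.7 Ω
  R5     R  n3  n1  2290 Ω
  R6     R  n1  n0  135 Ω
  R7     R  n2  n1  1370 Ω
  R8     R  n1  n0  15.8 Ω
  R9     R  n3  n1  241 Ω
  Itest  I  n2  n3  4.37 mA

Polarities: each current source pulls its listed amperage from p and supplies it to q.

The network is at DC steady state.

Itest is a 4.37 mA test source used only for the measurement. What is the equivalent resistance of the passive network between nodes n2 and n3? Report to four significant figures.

MNA unknowns: 3 node voltages V₁..V_3
R1: Y=0.3623 on G[2,3]
R2: Y=0.0001348 on G[3,0]
R3: Y=0.0004292 on G[0,1]
R4: Y=0.01239 on G[3,1]
R5: Y=0.0004367 on G[3,1]
R6: Y=0.007407 on G[1,0]
R7: Y=0.0007299 on G[2,1]
R8: Y=0.06329 on G[1,0]
R9: Y=0.004149 on G[3,1]
Itest: z[2]−=0.00437, z[3]+=0.00437
solve → V1=-9.314e-07, V2=-0.01155, V3=0.0004915

R_eq = 2.755 Ω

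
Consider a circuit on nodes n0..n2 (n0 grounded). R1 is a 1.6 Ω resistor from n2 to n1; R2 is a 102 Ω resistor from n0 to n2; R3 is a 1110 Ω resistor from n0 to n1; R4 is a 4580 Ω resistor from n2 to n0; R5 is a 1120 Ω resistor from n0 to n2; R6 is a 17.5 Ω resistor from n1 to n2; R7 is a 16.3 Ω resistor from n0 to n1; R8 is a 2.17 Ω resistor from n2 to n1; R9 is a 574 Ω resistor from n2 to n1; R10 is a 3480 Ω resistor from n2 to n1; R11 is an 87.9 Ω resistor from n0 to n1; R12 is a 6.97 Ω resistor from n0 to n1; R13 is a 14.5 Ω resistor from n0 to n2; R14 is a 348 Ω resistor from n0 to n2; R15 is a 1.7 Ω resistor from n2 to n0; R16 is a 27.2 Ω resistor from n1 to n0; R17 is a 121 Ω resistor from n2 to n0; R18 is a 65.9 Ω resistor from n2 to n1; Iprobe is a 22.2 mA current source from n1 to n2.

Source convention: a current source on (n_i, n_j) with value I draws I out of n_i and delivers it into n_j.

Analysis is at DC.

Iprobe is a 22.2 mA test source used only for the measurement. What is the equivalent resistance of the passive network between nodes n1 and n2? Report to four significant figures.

R_eq = 0.7435 Ω

MNA unknowns: 2 node voltages V₁..V_2
R1: Y=0.6250 on G[2,1]
R2: Y=0.009804 on G[0,2]
R3: Y=0.0009009 on G[0,1]
R4: Y=0.0002183 on G[2,0]
R5: Y=0.0008929 on G[0,2]
R6: Y=0.05714 on G[1,2]
R7: Y=0.06135 on G[0,1]
R8: Y=0.4608 on G[2,1]
R9: Y=0.001742 on G[2,1]
R10: Y=0.0002874 on G[2,1]
R11: Y=0.01138 on G[0,1]
R12: Y=0.1435 on G[0,1]
R13: Y=0.06897 on G[0,2]
R14: Y=0.002874 on G[0,2]
R15: Y=0.5882 on G[2,0]
R16: Y=0.03676 on G[1,0]
R17: Y=0.008264 on G[2,0]
R18: Y=0.01517 on G[2,1]
Iprobe: z[1]−=0.0222, z[2]+=0.0222
solve → V1=-0.01202, V2=0.004491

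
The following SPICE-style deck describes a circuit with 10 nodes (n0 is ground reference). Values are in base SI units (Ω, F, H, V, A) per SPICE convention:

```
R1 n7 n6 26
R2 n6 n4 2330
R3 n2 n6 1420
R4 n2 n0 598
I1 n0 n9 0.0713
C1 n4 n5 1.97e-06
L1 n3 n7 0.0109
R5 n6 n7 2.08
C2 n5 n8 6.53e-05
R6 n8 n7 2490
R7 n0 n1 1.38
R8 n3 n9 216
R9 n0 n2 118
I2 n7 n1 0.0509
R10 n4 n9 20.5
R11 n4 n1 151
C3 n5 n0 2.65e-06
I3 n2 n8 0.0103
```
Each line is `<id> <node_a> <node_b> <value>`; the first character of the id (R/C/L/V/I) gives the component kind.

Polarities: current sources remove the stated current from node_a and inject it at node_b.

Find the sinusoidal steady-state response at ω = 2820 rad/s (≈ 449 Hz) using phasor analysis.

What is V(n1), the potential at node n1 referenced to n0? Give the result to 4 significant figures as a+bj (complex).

Element admittances at ω=2820 rad/s:
  Y(R1) = 0.03846+0.000j S between n7,n6
  Y(R2) = 0.0004292+0.000j S between n6,n4
  Y(R3) = 0.0007042+0.000j S between n2,n6
  Y(R4) = 0.001672+0.000j S between n2,n0
  I1: injects 0.0713 A into n9 (from n0)
  Y(C1) = 0.000+0.005555j S between n4,n5
  Y(L1) = 0.000-0.03253j S between n3,n7
  Y(R5) = 0.4808+0.000j S between n6,n7
  Y(C2) = 0.000+0.1841j S between n5,n8
  Y(R6) = 0.0004016+0.000j S between n8,n7
  Y(R7) = 0.7246+0.000j S between n0,n1
  Y(R8) = 0.004630+0.000j S between n3,n9
  Y(R9) = 0.008475+0.000j S between n0,n2
  I2: injects 0.0509 A into n1 (from n7)
  Y(R10) = 0.04878+0.000j S between n4,n9
  Y(R11) = 0.006623+0.000j S between n4,n1
  Y(C3) = 0.000+0.007473j S between n5,n0
  I3: injects 0.0103 A into n8 (from n2)
Assemble and solve the 9×9 MNA system:
  V(n1)=0.1032-0.01391j  V(n2)=-1.264-0.1491j  V(n3)=-4.790-1.005j  V(n4)=3.712-1.536j  V(n5)=1.552-1.248j  V(n6)=-4.847-2.297j  V(n7)=-4.859-2.300j  V(n8)=1.549-1.290j  V(n9)=4.310-1.490j

0.1032-0.01391j V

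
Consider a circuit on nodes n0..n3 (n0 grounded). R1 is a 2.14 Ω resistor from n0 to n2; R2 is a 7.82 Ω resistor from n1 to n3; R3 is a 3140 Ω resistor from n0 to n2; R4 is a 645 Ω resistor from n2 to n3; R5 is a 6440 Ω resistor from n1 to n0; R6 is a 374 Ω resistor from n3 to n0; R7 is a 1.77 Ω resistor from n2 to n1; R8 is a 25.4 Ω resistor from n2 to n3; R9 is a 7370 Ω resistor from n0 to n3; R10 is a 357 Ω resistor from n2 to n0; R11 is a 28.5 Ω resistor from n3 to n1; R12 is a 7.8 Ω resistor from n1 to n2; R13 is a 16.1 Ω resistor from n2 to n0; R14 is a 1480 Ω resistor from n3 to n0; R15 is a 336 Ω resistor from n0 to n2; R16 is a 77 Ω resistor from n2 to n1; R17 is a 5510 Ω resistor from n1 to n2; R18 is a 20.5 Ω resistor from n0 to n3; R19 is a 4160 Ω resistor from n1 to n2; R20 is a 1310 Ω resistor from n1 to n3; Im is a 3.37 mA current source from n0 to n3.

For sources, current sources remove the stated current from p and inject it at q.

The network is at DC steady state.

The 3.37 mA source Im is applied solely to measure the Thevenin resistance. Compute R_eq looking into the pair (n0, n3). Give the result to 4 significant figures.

MNA unknowns: 3 node voltages V₁..V_3
R1: Y=0.4673 on G[0,2]
R2: Y=0.1279 on G[1,3]
R3: Y=0.0003185 on G[0,2]
R4: Y=0.001550 on G[2,3]
R5: Y=0.0001553 on G[1,0]
R6: Y=0.002674 on G[3,0]
R7: Y=0.5650 on G[2,1]
R8: Y=0.03937 on G[2,3]
R9: Y=0.0001357 on G[0,3]
R10: Y=0.002801 on G[2,0]
R11: Y=0.03509 on G[3,1]
R12: Y=0.1282 on G[1,2]
R13: Y=0.06211 on G[2,0]
R14: Y=0.0006757 on G[3,0]
R15: Y=0.002976 on G[0,2]
R16: Y=0.01299 on G[2,1]
R17: Y=0.0001815 on G[1,2]
R18: Y=0.04878 on G[0,3]
R19: Y=0.0002404 on G[1,2]
R20: Y=0.0007634 on G[1,3]
Im: z[0]−=0.00337, z[3]+=0.00337
solve → V1=0.007106, V2=0.004499, V3=0.01836

R_eq = 5.449 Ω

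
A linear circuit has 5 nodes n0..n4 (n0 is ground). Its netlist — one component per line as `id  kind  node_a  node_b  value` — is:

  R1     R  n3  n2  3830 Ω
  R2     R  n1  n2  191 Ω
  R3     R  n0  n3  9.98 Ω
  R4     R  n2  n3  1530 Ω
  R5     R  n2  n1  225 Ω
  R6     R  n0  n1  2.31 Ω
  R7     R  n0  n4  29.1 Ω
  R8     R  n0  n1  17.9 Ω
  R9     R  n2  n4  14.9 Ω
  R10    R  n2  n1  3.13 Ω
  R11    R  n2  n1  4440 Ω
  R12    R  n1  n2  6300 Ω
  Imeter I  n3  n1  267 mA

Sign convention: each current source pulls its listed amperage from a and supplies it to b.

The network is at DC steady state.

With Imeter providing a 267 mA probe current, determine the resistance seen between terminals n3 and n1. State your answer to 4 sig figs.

MNA unknowns: 4 node voltages V₁..V_4
R1: Y=0.0002611 on G[3,2]
R2: Y=0.005236 on G[1,2]
R3: Y=0.1002 on G[0,3]
R4: Y=0.0006536 on G[2,3]
R5: Y=0.004444 on G[2,1]
R6: Y=0.4329 on G[0,1]
R7: Y=0.03436 on G[0,4]
R8: Y=0.05587 on G[0,1]
R9: Y=0.06711 on G[2,4]
R10: Y=0.3195 on G[2,1]
R11: Y=0.0002252 on G[2,1]
R12: Y=0.0001587 on G[1,2]
Imeter: z[3]−=0.267, z[1]+=0.267
solve → V1=0.5183, V2=0.4768, V3=-2.636, V4=0.3153

R_eq = 11.81 Ω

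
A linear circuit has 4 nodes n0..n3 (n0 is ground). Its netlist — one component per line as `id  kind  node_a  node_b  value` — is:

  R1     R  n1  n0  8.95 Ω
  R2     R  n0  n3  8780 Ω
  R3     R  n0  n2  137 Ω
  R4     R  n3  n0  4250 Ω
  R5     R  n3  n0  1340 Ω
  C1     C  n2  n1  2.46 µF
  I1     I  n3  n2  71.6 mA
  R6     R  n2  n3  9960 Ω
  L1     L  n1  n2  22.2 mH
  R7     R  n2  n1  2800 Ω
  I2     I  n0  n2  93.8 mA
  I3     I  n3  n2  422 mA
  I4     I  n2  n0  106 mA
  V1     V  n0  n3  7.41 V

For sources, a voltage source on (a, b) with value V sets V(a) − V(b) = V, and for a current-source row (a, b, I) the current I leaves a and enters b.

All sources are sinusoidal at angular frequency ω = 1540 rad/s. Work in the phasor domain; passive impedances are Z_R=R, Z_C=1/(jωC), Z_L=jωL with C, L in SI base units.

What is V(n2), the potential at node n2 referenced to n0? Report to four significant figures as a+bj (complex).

Element admittances at ω=1540 rad/s:
  Y(R1) = 0.1117+0.000j S between n1,n0
  Y(R2) = 0.0001139+0.000j S between n0,n3
  Y(R3) = 0.007299+0.000j S between n0,n2
  Y(R4) = 0.0002353+0.000j S between n3,n0
  Y(R5) = 0.0007463+0.000j S between n3,n0
  Y(C1) = 0.000+0.003788j S between n2,n1
  I1: injects 0.0716 A into n2 (from n3)
  Y(R6) = 0.0001004+0.000j S between n2,n3
  Y(L1) = 0.000-0.02925j S between n1,n2
  Y(R7) = 0.0003571+0.000j S between n2,n1
  I2: injects 0.0938 A into n2 (from n0)
  I3: injects 0.422 A into n2 (from n3)
  I4: injects 0.106 A into n0 (from n2)
  V1: constraint V(n0)−V(n3) = 7.41
Assemble and solve the 4×4 MNA system:
  V(n1)=3.743-1.016j  V(n2)=8.432+15.34j  V(n3)=-7.410+0.000j
  i(V1)=0.4839-0.001541j

8.432+15.34j V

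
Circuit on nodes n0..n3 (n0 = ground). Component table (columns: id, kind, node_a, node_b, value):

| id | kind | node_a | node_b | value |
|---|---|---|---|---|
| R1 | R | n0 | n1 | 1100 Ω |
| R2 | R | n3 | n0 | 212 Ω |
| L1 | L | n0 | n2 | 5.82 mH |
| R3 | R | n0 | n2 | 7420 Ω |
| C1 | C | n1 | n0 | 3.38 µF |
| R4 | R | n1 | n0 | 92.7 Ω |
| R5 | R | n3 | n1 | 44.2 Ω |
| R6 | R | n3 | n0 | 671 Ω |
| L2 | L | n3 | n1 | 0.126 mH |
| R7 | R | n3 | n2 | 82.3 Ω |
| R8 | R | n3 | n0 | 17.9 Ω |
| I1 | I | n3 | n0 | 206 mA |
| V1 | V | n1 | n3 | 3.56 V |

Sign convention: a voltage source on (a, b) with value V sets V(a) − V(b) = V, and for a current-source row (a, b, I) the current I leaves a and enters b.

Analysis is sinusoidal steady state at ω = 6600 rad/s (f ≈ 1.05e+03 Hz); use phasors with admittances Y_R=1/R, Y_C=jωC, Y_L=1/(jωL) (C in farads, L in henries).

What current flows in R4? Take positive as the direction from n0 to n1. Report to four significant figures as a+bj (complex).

-0.005792+0.003350j A

Apply KCL at each of the 3 non-ground nodes and solve the resulting linear system.
Node n1: branches {R1, C1, R4, R5, L2, V1} → V_1 = 0.5369-0.3105j
Node n2: branches {L1, R3, R7} → V_2 = -0.4260-1.210j
Node n3: branches {R2, R5, R6, L2, R7, R8, I1, V1} → V_3 = -3.023-0.3105j
Source currents: i(V1)=-0.09375+4.273j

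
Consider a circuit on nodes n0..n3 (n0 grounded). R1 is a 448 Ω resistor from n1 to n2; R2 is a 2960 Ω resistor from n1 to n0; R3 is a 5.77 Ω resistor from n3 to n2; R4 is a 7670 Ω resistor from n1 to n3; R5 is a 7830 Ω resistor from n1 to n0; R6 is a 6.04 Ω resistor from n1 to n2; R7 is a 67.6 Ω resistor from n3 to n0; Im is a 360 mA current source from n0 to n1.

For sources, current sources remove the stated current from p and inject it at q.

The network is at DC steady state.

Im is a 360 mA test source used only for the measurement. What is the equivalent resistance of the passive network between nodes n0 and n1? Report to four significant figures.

R_eq = 76.49 Ω

Element admittances at DC:
  Y(R1) = 0.002232 S between n1,n2
  Y(R2) = 0.0003378 S between n1,n0
  Y(R3) = 0.1733 S between n3,n2
  Y(R4) = 0.0001304 S between n1,n3
  Y(R5) = 0.0001277 S between n1,n0
  Y(R6) = 0.1656 S between n1,n2
  Y(R7) = 0.01479 S between n3,n0
  Im: injects 0.36 A into n1 (from n0)
Assemble and solve the 3×3 MNA system:
  V(n1)=27.54  V(n2)=25.47  V(n3)=23.47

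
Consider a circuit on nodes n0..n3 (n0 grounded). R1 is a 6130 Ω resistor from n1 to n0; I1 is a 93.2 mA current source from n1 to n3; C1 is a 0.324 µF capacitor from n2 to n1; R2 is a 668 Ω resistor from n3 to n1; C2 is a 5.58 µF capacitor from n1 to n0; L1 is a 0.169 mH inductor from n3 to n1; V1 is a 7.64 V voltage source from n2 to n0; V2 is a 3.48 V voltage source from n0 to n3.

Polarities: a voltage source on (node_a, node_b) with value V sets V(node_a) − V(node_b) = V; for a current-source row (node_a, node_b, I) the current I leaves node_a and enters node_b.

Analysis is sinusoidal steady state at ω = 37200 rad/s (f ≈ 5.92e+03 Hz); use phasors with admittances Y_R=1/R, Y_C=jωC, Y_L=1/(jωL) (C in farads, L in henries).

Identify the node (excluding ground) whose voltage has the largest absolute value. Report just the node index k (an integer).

1

Apply KCL at each of the 3 non-ground nodes and solve the resulting linear system.
Node n1: branches {R1, I1, C1, R2, C2, L1} → V_1 = 10.61+1.916j
Node n2: branches {C1, V1} → V_2 = 7.640+0.000j
Node n3: branches {I1, R2, L1, V2} → V_3 = -3.480+0.000j
Source currents: i(V1)=-0.02309+0.03577j, i(V2)=-0.4190+2.238j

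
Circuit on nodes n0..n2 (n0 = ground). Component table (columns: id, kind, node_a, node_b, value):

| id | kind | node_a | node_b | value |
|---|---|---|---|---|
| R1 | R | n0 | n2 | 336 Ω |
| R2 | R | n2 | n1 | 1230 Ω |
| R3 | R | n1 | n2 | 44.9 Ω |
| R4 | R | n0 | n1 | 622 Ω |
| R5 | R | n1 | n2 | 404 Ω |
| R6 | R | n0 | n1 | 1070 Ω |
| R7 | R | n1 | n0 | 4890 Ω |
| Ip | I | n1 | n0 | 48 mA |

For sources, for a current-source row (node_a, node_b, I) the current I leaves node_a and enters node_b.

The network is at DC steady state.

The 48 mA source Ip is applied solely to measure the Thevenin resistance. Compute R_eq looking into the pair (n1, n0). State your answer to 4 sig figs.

Apply KCL at each of the 2 non-ground nodes and solve the resulting linear system.
Node n1: branches {R2, R3, R4, R5, R6, R7, Ip} → V_1 = -8.868
Node n2: branches {R1, R2, R3, R5} → V_2 = -7.943

R_eq = 184.8 Ω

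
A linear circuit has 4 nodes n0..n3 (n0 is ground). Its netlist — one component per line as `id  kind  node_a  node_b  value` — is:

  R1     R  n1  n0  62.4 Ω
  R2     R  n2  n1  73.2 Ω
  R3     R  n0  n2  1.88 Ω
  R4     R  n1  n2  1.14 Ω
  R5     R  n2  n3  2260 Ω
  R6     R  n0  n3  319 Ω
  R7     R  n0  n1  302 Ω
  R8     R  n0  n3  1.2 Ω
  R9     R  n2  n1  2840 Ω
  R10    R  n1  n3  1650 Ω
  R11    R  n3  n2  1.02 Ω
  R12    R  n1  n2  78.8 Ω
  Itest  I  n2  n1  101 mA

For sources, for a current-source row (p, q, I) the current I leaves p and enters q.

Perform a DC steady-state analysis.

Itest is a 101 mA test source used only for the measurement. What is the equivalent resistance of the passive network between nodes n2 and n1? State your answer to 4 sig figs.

Apply KCL at each of the 3 non-ground nodes and solve the resulting linear system.
Node n1: branches {R1, R2, R4, R7, R9, R10, R12, Itest} → V_1 = 0.1072
Node n2: branches {R2, R3, R4, R5, R9, R11, R12, Itest} → V_2 = -0.002139
Node n3: branches {R5, R6, R8, R10, R11} → V_3 = -0.001119

R_eq = 1.083 Ω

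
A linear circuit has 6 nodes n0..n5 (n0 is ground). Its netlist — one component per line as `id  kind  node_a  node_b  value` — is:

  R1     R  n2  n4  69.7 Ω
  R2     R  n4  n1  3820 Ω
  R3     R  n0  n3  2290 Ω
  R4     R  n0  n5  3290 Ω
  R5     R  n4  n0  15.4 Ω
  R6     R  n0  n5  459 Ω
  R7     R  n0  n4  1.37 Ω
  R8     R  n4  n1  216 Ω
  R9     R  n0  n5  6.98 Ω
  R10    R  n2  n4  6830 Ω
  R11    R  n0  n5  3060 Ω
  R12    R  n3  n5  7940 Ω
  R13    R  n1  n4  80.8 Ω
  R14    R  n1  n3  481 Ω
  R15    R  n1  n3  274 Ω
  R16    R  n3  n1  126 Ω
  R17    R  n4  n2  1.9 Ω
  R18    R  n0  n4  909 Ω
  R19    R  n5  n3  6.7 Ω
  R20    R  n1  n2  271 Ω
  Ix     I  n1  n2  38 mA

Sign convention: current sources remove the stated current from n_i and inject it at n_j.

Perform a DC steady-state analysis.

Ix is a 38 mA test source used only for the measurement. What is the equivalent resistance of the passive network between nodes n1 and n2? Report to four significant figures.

Element admittances at DC:
  Y(R1) = 0.01435 S between n2,n4
  Y(R2) = 0.0002618 S between n4,n1
  Y(R3) = 0.0004367 S between n0,n3
  Y(R4) = 0.0003040 S between n0,n5
  Y(R5) = 0.06494 S between n4,n0
  Y(R6) = 0.002179 S between n0,n5
  Y(R7) = 0.7299 S between n0,n4
  Y(R8) = 0.004630 S between n4,n1
  Y(R9) = 0.1433 S between n0,n5
  Y(R10) = 0.0001464 S between n2,n4
  Y(R11) = 0.0003268 S between n0,n5
  Y(R12) = 0.0001259 S between n3,n5
  Y(R13) = 0.01238 S between n1,n4
  Y(R14) = 0.002079 S between n1,n3
  Y(R15) = 0.003650 S between n1,n3
  Y(R16) = 0.007937 S between n3,n1
  Y(R17) = 0.5263 S between n4,n2
  Y(R18) = 0.001100 S between n0,n4
  Y(R19) = 0.1493 S between n5,n3
  Y(R20) = 0.003690 S between n1,n2
  Ix: injects 0.038 A into n2 (from n1)
Assemble and solve the 5×5 MNA system:
  V(n1)=-1.151  V(n2)=0.07857  V(n3)=-0.1789  V(n4)=0.01670  V(n5)=-0.09045

R_eq = 32.37 Ω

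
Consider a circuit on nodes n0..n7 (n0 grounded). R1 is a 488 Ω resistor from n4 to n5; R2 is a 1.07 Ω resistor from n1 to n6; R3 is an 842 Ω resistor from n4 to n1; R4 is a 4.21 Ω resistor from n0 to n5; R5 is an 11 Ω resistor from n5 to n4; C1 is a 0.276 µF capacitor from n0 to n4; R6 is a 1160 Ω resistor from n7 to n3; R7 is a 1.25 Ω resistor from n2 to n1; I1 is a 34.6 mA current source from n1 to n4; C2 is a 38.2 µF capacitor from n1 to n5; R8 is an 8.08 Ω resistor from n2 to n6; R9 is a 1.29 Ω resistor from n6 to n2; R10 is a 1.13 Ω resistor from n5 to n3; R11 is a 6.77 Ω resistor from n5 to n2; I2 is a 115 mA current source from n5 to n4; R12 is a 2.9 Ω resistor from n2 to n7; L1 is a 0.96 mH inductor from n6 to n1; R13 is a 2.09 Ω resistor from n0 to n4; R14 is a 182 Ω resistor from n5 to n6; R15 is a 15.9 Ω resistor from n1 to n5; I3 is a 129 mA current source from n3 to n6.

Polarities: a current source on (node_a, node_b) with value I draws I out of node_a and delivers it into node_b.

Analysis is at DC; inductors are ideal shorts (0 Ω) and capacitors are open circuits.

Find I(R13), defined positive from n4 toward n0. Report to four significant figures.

0.09425 A

Apply KCL at each of the 7 non-ground nodes and solve the resulting linear system.
Node n1: branches {R2, R3, R7, I1, C2, L1, R15} → V_1 = 0.06389
Node n2: branches {R7, R8, R9, R11, R12} → V_2 = 0.02678
Node n3: branches {R6, R10, I3} → V_3 = -0.5420
Node n4: branches {R1, R3, R5, C1, I1, I2, R13} → V_4 = 0.1970
Node n5: branches {R1, R4, R5, C2, R10, R11, I2, R14, R15} → V_5 = -0.3968
Node n6: branches {R2, R8, R9, L1, R14, I3} → V_6 = 0.06389
Node n7: branches {R6, R12} → V_7 = 0.02536
Source currents: i(L1)=0.09311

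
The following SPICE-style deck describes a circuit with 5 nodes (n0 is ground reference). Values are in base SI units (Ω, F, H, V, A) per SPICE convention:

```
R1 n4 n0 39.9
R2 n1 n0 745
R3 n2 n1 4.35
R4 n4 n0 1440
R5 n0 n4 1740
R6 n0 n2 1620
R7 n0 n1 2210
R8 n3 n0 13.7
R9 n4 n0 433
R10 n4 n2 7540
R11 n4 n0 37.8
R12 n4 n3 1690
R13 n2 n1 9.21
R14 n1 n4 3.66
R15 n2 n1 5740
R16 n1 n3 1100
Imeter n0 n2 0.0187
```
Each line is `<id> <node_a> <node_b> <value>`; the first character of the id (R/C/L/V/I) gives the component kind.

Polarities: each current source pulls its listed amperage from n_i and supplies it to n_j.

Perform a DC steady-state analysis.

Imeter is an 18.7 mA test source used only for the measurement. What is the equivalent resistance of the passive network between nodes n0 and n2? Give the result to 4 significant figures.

R_eq = 23.05 Ω

Element admittances at DC:
  Y(R1) = 0.02506 S between n4,n0
  Y(R2) = 0.001342 S between n1,n0
  Y(R3) = 0.2299 S between n2,n1
  Y(R4) = 0.0006944 S between n4,n0
  Y(R5) = 0.0005747 S between n0,n4
  Y(R6) = 0.0006173 S between n0,n2
  Y(R7) = 0.0004525 S between n0,n1
  Y(R8) = 0.07299 S between n3,n0
  Y(R9) = 0.002309 S between n4,n0
  Y(R10) = 0.0001326 S between n4,n2
  Y(R11) = 0.02646 S between n4,n0
  Y(R12) = 0.0005917 S between n4,n3
  Y(R13) = 0.1086 S between n2,n1
  Y(R14) = 0.2732 S between n1,n4
  Y(R15) = 0.0001742 S between n2,n1
  Y(R16) = 0.0009091 S between n1,n3
  Imeter: injects 0.0187 A into n2 (from n0)
Assemble and solve the 4×4 MNA system:
  V(n1)=0.3766  V(n2)=0.4310  V(n3)=0.007082  V(n4)=0.3129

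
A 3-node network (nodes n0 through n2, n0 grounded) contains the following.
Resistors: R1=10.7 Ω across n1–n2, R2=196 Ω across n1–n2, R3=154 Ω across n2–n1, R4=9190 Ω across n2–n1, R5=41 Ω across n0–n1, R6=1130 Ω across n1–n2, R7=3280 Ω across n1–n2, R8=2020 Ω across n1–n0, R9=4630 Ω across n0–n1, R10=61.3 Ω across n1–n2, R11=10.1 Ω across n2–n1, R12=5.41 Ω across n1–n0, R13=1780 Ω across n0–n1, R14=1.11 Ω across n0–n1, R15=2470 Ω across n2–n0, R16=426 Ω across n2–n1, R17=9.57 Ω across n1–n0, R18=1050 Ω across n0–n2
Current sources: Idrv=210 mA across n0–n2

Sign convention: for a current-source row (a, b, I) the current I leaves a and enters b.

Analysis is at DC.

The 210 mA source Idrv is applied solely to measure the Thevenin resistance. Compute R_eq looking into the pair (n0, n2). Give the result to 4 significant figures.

R_eq = 5.249 Ω

Element admittances at DC:
  Y(R1) = 0.09346 S between n1,n2
  Y(R2) = 0.005102 S between n1,n2
  Y(R3) = 0.006494 S between n2,n1
  Y(R4) = 0.0001088 S between n2,n1
  Y(R5) = 0.02439 S between n0,n1
  Y(R6) = 0.0008850 S between n1,n2
  Y(R7) = 0.0003049 S between n1,n2
  Y(R8) = 0.0004950 S between n1,n0
  Y(R9) = 0.0002160 S between n0,n1
  Y(R10) = 0.01631 S between n1,n2
  Y(R11) = 0.09901 S between n2,n1
  Y(R12) = 0.1848 S between n1,n0
  Y(R13) = 0.0005618 S between n0,n1
  Y(R14) = 0.9009 S between n0,n1
  Y(R15) = 0.0004049 S between n2,n0
  Y(R16) = 0.002347 S between n2,n1
  Y(R17) = 0.1045 S between n1,n0
  Y(R18) = 0.0009524 S between n0,n2
  Idrv: injects 0.21 A into n2 (from n0)
Assemble and solve the 2×2 MNA system:
  V(n1)=0.1715  V(n2)=1.102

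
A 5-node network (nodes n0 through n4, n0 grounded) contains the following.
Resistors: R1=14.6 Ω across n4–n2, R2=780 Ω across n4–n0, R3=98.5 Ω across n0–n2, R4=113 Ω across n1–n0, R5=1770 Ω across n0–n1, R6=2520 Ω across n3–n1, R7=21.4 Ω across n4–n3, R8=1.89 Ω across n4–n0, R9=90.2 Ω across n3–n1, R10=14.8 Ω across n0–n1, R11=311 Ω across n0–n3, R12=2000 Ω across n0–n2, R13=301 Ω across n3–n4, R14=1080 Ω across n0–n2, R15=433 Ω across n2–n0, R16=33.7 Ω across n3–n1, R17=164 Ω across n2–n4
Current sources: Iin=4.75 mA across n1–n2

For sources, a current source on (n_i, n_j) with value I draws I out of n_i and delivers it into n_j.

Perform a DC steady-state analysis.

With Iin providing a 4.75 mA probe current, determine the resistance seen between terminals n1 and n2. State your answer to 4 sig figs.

Apply KCL at each of the 4 non-ground nodes and solve the resulting linear system.
Node n1: branches {R4, R5, R6, R9, R10, R16, Iin} → V_1 = -0.04625
Node n2: branches {R1, R3, R12, R14, R15, R17, Iin} → V_2 = 0.05815
Node n3: branches {R6, R7, R9, R11, R13, R16} → V_3 = -0.01735
Node n4: branches {R1, R2, R7, R8, R13, R17} → V_4 = 0.005296

R_eq = 21.98 Ω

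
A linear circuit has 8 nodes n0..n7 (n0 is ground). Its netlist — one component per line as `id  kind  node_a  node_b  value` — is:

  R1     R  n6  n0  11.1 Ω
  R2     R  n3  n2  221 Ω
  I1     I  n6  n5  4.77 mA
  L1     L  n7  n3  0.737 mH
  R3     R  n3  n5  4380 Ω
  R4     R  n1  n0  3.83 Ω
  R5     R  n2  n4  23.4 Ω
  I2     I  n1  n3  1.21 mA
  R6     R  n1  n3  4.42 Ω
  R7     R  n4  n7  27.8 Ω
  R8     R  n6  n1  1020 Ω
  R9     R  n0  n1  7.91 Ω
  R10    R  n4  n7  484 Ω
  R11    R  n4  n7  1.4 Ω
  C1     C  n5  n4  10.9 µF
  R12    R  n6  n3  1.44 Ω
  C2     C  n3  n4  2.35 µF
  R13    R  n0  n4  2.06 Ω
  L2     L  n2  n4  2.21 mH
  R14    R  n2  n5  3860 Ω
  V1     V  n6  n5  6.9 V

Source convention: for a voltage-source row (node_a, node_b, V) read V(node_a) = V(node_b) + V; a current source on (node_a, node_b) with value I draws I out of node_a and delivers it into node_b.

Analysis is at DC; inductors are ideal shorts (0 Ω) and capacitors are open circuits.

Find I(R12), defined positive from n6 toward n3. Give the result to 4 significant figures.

Element admittances at DC:
  Y(R1) = 0.09009 S between n6,n0
  Y(R2) = 0.004525 S between n3,n2
  I1: injects 0.00477 A into n5 (from n6)
  L1: short n7↔n3 (DC inductor)
  Y(R3) = 0.0002283 S between n3,n5
  Y(R4) = 0.2611 S between n1,n0
  Y(R5) = 0.04274 S between n2,n4
  I2: injects 0.00121 A into n3 (from n1)
  Y(R6) = 0.2262 S between n1,n3
  Y(R7) = 0.03597 S between n4,n7
  Y(R8) = 0.0009804 S between n6,n1
  Y(R9) = 0.1264 S between n0,n1
  Y(R10) = 0.002066 S between n4,n7
  Y(R11) = 0.7143 S between n4,n7
  Y(C1) = 0.000 S between n5,n4
  Y(R12) = 0.6944 S between n6,n3
  Y(C2) = 0.000 S between n3,n4
  Y(R13) = 0.4854 S between n0,n4
  L2: short n2↔n4 (DC inductor)
  Y(R14) = 0.0002591 S between n2,n5
  V1: constraint V(n6)−V(n5) = 6.9
Assemble and solve the 10×10 MNA system:
  V(n1)=-0.001197  V(n2)=-0.0001773  V(n3)=0.002069  V(n4)=-0.0001773  V(n5)=-6.894  V(n6)=0.006105  V(n7)=0.002069
  i(L1)=-0.001690  i(L2)=-0.001776  i(V1)=-0.008130

0.002803 A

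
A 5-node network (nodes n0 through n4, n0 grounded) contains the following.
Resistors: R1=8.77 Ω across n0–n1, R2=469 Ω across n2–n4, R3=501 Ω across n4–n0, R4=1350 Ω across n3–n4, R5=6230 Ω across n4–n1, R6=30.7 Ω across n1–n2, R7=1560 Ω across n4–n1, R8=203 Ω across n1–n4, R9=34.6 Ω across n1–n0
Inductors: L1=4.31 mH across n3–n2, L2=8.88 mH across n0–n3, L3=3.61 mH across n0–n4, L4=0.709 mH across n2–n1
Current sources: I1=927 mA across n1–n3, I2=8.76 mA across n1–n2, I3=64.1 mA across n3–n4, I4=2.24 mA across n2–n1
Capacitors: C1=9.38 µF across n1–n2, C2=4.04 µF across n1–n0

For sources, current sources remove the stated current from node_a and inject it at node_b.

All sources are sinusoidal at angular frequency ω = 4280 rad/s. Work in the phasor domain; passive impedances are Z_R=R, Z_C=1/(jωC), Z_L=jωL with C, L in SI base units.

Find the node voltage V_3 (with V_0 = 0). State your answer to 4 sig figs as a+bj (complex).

-1.343+12.01j V

Element admittances at ω=4280 rad/s:
  Y(R1) = 0.1140+0.000j S between n0,n1
  Y(L1) = 0.000-0.05421j S between n3,n2
  Y(R2) = 0.002132+0.000j S between n2,n4
  I1: injects 0.927 A into n3 (from n1)
  I2: injects 0.00876 A into n2 (from n1)
  Y(C1) = 0.000+0.04015j S between n1,n2
  Y(R3) = 0.001996+0.000j S between n4,n0
  Y(R4) = 0.0007407+0.000j S between n3,n4
  Y(R5) = 0.0001605+0.000j S between n4,n1
  Y(C2) = 0.000+0.01729j S between n1,n0
  Y(R6) = 0.03257+0.000j S between n1,n2
  Y(L2) = 0.000-0.02631j S between n0,n3
  Y(R7) = 0.0006410+0.000j S between n4,n1
  Y(L3) = 0.000-0.06472j S between n0,n4
  I3: injects 0.0641 A into n4 (from n3)
  Y(R8) = 0.004926+0.000j S between n1,n4
  Y(R9) = 0.02890+0.000j S between n1,n0
  Y(L4) = 0.000-0.3295j S between n2,n1
  I4: injects 0.00224 A into n1 (from n2)
Assemble and solve the 4×4 MNA system:
  V(n1)=-2.523+0.008816j  V(n2)=-2.150+1.898j  V(n3)=-1.343+12.01j  V(n4)=-0.08690+0.6952j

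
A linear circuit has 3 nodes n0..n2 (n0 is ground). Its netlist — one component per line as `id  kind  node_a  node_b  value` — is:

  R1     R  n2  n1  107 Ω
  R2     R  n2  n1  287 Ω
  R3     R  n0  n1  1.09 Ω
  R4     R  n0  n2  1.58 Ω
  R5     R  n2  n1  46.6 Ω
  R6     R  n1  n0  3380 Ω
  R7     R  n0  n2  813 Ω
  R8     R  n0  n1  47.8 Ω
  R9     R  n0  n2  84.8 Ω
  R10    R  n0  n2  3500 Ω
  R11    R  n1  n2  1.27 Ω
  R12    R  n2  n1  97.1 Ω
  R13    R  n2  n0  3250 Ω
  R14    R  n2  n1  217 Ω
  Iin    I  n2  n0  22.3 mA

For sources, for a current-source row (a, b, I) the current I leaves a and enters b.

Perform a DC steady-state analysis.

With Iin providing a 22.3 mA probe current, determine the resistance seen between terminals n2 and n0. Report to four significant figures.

R_eq = 0.9184 Ω

Apply KCL at each of the 2 non-ground nodes and solve the resulting linear system.
Node n1: branches {R1, R2, R3, R5, R6, R8, R11, R12, R14} → V_1 = -0.009651
Node n2: branches {R1, R2, R4, R5, R7, R9, R10, R11, R12, R13, R14, Iin} → V_2 = -0.02048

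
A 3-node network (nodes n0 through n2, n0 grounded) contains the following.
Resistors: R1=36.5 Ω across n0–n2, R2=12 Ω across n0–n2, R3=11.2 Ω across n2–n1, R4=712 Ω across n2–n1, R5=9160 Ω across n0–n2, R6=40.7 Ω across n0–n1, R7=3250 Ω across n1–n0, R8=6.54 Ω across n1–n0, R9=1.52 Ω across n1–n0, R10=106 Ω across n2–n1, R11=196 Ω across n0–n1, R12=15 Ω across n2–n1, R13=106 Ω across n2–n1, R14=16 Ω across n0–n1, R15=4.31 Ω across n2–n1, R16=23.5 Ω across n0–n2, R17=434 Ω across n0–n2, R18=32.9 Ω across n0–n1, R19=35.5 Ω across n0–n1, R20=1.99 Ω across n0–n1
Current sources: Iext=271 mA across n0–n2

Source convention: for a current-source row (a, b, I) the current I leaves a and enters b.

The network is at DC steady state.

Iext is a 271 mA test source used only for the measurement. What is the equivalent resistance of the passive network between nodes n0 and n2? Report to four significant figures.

MNA unknowns: 2 node voltages V₁..V_2
R1: Y=0.02740 on G[0,2]
R2: Y=0.08333 on G[0,2]
R3: Y=0.08929 on G[2,1]
R4: Y=0.001404 on G[2,1]
R5: Y=0.0001092 on G[0,2]
R6: Y=0.02457 on G[0,1]
R7: Y=0.0003077 on G[1,0]
R8: Y=0.1529 on G[1,0]
R9: Y=0.6579 on G[1,0]
R10: Y=0.009434 on G[2,1]
R11: Y=0.005102 on G[0,1]
R12: Y=0.06667 on G[2,1]
R13: Y=0.009434 on G[2,1]
R14: Y=0.06250 on G[0,1]
R15: Y=0.2320 on G[2,1]
R16: Y=0.04255 on G[0,2]
R17: Y=0.002304 on G[0,2]
R18: Y=0.03040 on G[0,1]
R19: Y=0.02817 on G[0,1]
R20: Y=0.5025 on G[0,1]
Iext: z[0]−=0.271, z[2]+=0.271
solve → V1=0.1244, V2=0.5706

R_eq = 2.106 Ω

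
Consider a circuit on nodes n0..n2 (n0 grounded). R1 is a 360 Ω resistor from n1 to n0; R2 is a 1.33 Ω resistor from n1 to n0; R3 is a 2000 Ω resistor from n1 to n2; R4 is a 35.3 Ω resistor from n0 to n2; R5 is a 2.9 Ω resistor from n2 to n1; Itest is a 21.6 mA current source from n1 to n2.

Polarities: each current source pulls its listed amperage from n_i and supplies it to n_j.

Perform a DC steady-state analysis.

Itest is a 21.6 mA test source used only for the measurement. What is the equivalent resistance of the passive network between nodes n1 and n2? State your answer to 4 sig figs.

MNA unknowns: 2 node voltages V₁..V_2
R1: Y=0.002778 on G[1,0]
R2: Y=0.7519 on G[1,0]
R3: Y=0.0005000 on G[1,2]
R4: Y=0.02833 on G[0,2]
R5: Y=0.3448 on G[2,1]
Itest: z[1]−=0.0216, z[2]+=0.0216
solve → V1=-0.002097, V2=0.05587

R_eq = 2.684 Ω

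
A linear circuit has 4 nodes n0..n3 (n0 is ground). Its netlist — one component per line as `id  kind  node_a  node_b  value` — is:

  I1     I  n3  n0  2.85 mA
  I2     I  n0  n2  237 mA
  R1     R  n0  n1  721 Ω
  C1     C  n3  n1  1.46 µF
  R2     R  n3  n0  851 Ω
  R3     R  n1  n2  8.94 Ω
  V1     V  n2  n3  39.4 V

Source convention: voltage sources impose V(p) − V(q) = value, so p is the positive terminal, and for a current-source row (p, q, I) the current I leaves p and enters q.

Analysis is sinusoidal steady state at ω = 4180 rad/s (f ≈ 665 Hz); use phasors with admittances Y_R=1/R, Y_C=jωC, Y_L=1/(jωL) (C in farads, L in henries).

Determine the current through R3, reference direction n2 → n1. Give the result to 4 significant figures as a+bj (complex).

0.1635+0.2302j A

Element admittances at ω=4180 rad/s:
  I1: injects 0.00285 A into n0 (from n3)
  I2: injects 0.237 A into n2 (from n0)
  Y(R1) = 0.001387+0.000j S between n0,n1
  Y(C1) = 0.000+0.006103j S between n3,n1
  Y(R2) = 0.001175+0.000j S between n3,n0
  Y(R3) = 0.1119+0.000j S between n1,n2
  V1: constraint V(n2)−V(n3) = 39.4
Assemble and solve the 4×4 MNA system:
  V(n1)=108.8-0.9440j  V(n2)=110.3+1.114j  V(n3)=70.85+1.114j
  i(V1)=0.07355-0.2302j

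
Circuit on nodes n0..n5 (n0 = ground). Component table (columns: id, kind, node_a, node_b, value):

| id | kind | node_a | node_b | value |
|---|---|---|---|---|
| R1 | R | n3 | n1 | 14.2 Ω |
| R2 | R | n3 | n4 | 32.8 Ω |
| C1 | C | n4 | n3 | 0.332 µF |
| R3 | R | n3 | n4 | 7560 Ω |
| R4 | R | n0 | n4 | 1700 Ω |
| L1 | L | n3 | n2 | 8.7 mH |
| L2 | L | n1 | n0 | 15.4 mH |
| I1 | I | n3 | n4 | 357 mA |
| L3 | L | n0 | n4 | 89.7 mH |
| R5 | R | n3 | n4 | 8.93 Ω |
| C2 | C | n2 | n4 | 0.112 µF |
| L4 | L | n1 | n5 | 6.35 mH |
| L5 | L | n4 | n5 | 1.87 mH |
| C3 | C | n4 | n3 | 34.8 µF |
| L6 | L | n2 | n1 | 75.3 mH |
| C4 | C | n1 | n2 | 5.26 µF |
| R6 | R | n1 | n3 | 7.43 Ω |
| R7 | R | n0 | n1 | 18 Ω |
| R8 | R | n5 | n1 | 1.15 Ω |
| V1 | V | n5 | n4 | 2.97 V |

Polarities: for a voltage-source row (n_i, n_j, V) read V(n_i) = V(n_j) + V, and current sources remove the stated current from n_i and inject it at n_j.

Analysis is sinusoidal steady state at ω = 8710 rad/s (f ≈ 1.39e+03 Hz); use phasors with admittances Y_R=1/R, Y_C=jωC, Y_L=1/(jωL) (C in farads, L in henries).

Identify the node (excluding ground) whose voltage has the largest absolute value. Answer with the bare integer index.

MNA unknowns: 5 node voltages V₁..V_5 plus 1 source current (V1)
R1: Y=0.07042+0.000j on G[3,1]
R2: Y=0.03049+0.000j on G[3,4]
C1: Y=0.000+0.002892j on G[4,3]
R3: Y=0.0001323+0.000j on G[3,4]
R4: Y=0.0005882+0.000j on G[0,4]
L1: Y=0.000-0.01320j on G[3,2]
L2: Y=0.000-0.007455j on G[1,0]
I1: z[3]−=0.357, z[4]+=0.357
L3: Y=0.000-0.001280j on G[0,4]
R5: Y=0.1120+0.000j on G[3,4]
C2: Y=0.000+0.0009755j on G[2,4]
L4: Y=0.000-0.01808j on G[1,5]
L5: Y=0.000-0.06140j on G[4,5]
C3: Y=0.000+0.3031j on G[4,3]
L6: Y=0.000-0.001525j on G[2,1]
C4: Y=0.000+0.04581j on G[1,2]
R6: Y=0.1346+0.000j on G[1,3]
R7: Y=0.05556+0.000j on G[0,1]
R8: Y=0.8696+0.000j on G[5,1]
V1: row V5−V4=2.97, i_V1 at 5,4
solve → V1=0.03276-0.05058j, V2=0.8887+0.05653j, V3=-2.227-0.3090j, V4=-2.398-0.02554j, V5=0.5721-0.02554j
aux → i_V1=-0.4695+0.1703j

4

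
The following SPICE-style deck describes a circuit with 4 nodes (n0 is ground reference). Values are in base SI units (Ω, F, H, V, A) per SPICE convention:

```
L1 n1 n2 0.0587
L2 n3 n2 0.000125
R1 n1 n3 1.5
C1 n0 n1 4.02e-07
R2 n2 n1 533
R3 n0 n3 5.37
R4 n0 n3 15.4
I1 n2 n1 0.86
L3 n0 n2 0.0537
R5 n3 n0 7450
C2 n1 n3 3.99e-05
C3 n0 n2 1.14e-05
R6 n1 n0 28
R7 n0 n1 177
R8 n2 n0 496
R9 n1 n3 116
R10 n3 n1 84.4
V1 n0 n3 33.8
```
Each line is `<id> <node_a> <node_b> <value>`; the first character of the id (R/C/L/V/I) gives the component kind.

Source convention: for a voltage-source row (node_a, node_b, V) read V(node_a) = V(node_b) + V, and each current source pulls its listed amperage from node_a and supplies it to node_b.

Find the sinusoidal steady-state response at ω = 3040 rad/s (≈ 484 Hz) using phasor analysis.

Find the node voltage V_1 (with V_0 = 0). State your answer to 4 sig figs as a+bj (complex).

-30.78-0.4249j V

Element admittances at ω=3040 rad/s:
  Y(L1) = 0.000-0.005604j S between n1,n2
  Y(L2) = 0.000-2.632j S between n3,n2
  Y(R1) = 0.6667+0.000j S between n1,n3
  Y(C1) = 0.000+0.001222j S between n0,n1
  Y(R2) = 0.001876+0.000j S between n2,n1
  Y(R3) = 0.1862+0.000j S between n0,n3
  Y(R4) = 0.06494+0.000j S between n0,n3
  I1: injects 0.86 A into n1 (from n2)
  Y(L3) = 0.000-0.006126j S between n0,n2
  Y(R5) = 0.0001342+0.000j S between n3,n0
  Y(C2) = 0.000+0.1213j S between n1,n3
  Y(C3) = 0.000+0.03466j S between n0,n2
  Y(R6) = 0.03571+0.000j S between n1,n0
  Y(R7) = 0.005650+0.000j S between n0,n1
  Y(R8) = 0.002016+0.000j S between n2,n0
  Y(R9) = 0.008621+0.000j S between n1,n3
  Y(R10) = 0.01185+0.000j S between n3,n1
  V1: constraint V(n0)−V(n3) = 33.8
Assemble and solve the 4×4 MNA system:
  V(n1)=-30.78-0.4249j  V(n2)=-34.16-0.3017j  V(n3)=-33.80+0.000j
  i(V1)=-9.826-1.030j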